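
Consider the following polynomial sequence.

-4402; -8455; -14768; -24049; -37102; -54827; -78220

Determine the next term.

D1: -4053  -6313  -9281  -13053  -17725  -23393
D2: -2260  -2968  -3772  -4672  -5668
D3: -708  -804  -900  -996
D4: -96  -96  -96
Fourth differences constant at -96.
-996 − 96 = -1092;  -5668 − 1092 = -6760;  -23393 − 6760 = -30153;  -78220 − 30153 = -108373

-108373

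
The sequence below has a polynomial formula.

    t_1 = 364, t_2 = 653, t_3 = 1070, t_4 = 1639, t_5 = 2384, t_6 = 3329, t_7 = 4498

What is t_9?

7604

289  417  569  745  945  1169
128  152  176  200  224
24  24  24  24
Constant third difference = 24, so extend:
224 + 24 = 248;  1169 + 248 = 1417;  4498 + 1417 = 5915
248 + 24 = 272;  1417 + 272 = 1689;  5915 + 1689 = 7604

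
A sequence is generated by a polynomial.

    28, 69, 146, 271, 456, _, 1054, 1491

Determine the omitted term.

Using the first 5 terms:
41  77  125  185
36  48  60
12  12
Constant third difference = 12.
Extend forward: 60 + 12 = 72;  185 + 72 = 257;  456 + 257 = 713

713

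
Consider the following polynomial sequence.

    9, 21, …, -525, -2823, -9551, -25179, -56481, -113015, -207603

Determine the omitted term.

Using the last 7 terms:
Δ: -2298, -6728, -15628, -31302, -56534, -94588
Δ²: -4430, -8900, -15674, -25232, -38054
Δ³: -4470, -6774, -9558, -12822
Δ⁴: -2304, -2784, -3264
Δ⁵: -480, -480
Constant fifth difference = -480.
Extend backward: -2304 + 480 = -1824;  -4470 + 1824 = -2646;  -4430 + 2646 = -1784;  -2298 + 1784 = -514;  -525 + 514 = -11

-11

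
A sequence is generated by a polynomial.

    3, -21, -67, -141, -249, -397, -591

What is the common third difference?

-6

Δ: -24, -46, -74, -108, -148, -194
Δ²: -22, -28, -34, -40, -46
Δ³: -6, -6, -6, -6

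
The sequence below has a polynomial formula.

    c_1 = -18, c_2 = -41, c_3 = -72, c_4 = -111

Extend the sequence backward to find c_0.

-3

First differences: -23, -31, -39
Second differences: -8, -8
The second differences are constant at -8.
Work back: -23 + 8 = -15;  -18 + 15 = -3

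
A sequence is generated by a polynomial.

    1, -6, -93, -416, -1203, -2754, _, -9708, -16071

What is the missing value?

-5441

Using the first 6 terms:
Δ: -7  -87  -323  -787  -1551
Δ²: -80  -236  -464  -764
Δ³: -156  -228  -300
Δ⁴: -72  -72
Constant fourth difference = -72.
Extend forward: -300 − 72 = -372;  -764 − 372 = -1136;  -1551 − 1136 = -2687;  -2754 − 2687 = -5441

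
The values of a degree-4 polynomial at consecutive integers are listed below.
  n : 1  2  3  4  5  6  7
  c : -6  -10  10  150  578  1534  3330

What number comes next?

D1: -4  20  140  428  956  1796
D2: 24  120  288  528  840
D3: 96  168  240  312
D4: 72  72  72
Fourth differences constant at 72.
312 + 72 = 384;  840 + 384 = 1224;  1796 + 1224 = 3020;  3330 + 3020 = 6350

6350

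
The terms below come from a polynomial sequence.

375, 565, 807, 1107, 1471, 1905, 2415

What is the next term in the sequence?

3007

Δ: 190 , 242 , 300 , 364 , 434 , 510
Δ²: 52 , 58 , 64 , 70 , 76
Δ³: 6 , 6 , 6 , 6
The third differences are constant (6).
76 + 6 = 82;  510 + 82 = 592;  2415 + 592 = 3007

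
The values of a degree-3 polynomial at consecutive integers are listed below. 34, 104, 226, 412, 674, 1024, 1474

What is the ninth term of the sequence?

2722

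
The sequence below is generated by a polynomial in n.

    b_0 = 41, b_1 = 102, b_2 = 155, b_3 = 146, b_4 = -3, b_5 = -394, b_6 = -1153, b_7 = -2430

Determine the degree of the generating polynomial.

4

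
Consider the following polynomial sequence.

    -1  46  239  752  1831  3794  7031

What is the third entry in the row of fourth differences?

72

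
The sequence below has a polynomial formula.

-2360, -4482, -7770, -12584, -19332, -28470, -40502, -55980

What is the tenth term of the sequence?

-99722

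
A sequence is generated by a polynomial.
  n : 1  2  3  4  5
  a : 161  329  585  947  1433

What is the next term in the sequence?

2061

First differences: 168, 256, 362, 486
Second differences: 88, 106, 124
Third differences: 18, 18
Constant third difference = 18, so extend:
124 + 18 = 142;  486 + 142 = 628;  1433 + 628 = 2061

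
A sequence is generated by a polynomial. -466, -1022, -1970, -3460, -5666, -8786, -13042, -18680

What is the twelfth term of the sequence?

-60812

D1: -556, -948, -1490, -2206, -3120, -4256, -5638
D2: -392, -542, -716, -914, -1136, -1382
D3: -150, -174, -198, -222, -246
D4: -24, -24, -24, -24
Constant fourth difference = -24, so extend:
-246 − 24 = -270;  -1382 − 270 = -1652;  -5638 − 1652 = -7290;  -18680 − 7290 = -25970
-270 − 24 = -294;  -1652 − 294 = -1946;  -7290 − 1946 = -9236;  -25970 − 9236 = -35206
-294 − 24 = -318;  -1946 − 318 = -2264;  -9236 − 2264 = -11500;  -35206 − 11500 = -46706
-318 − 24 = -342;  -2264 − 342 = -2606;  -11500 − 2606 = -14106;  -46706 − 14106 = -60812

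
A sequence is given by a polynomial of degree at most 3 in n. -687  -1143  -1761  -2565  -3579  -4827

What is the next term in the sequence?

First differences: -456  -618  -804  -1014  -1248
Second differences: -162  -186  -210  -234
Third differences: -24  -24  -24
The third differences are constant (-24).
-234 − 24 = -258;  -1248 − 258 = -1506;  -4827 − 1506 = -6333

-6333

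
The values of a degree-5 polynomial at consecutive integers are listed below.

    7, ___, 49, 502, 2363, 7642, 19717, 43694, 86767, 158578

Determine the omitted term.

Using the last 8 terms:
453, 1861, 5279, 12075, 23977, 43073, 71811
1408, 3418, 6796, 11902, 19096, 28738
2010, 3378, 5106, 7194, 9642
1368, 1728, 2088, 2448
360, 360, 360
Constant fifth difference = 360.
Extend backward: 1368 − 360 = 1008;  2010 − 1008 = 1002;  1408 − 1002 = 406;  453 − 406 = 47;  49 − 47 = 2

2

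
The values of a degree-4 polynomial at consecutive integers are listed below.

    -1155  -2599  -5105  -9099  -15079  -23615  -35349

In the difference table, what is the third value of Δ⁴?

Δ: -1444, -2506, -3994, -5980, -8536, -11734
Δ²: -1062, -1488, -1986, -2556, -3198
Δ³: -426, -498, -570, -642
Δ⁴: -72, -72, -72

-72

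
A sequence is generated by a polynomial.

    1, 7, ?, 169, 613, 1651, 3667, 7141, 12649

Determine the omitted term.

Using the last 6 terms:
444, 1038, 2016, 3474, 5508
594, 978, 1458, 2034
384, 480, 576
96, 96
Constant fourth difference = 96.
Extend backward: 384 − 96 = 288;  594 − 288 = 306;  444 − 306 = 138;  169 − 138 = 31

31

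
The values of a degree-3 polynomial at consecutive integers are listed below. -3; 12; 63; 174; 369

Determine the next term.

D1: 15  51  111  195
D2: 36  60  84
D3: 24  24
The third differences are constant (24).
84 + 24 = 108;  195 + 108 = 303;  369 + 303 = 672

672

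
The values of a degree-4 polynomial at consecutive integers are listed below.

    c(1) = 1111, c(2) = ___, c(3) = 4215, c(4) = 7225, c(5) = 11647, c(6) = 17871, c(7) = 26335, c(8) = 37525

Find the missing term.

Using the last 6 terms:
Δ: 3010  4422  6224  8464  11190
Δ²: 1412  1802  2240  2726
Δ³: 390  438  486
Δ⁴: 48  48
Constant fourth difference = 48.
Extend backward: 390 − 48 = 342;  1412 − 342 = 1070;  3010 − 1070 = 1940;  4215 − 1940 = 2275

2275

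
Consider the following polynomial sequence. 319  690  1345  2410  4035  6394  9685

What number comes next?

371, 655, 1065, 1625, 2359, 3291
284, 410, 560, 734, 932
126, 150, 174, 198
24, 24, 24
Fourth differences constant at 24.
198 + 24 = 222;  932 + 222 = 1154;  3291 + 1154 = 4445;  9685 + 4445 = 14130

14130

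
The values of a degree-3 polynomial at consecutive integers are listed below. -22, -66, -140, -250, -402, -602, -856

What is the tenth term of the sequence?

First differences: -44, -74, -110, -152, -200, -254
Second differences: -30, -36, -42, -48, -54
Third differences: -6, -6, -6, -6
The third differences are constant (-6).
-54 − 6 = -60;  -254 − 60 = -314;  -856 − 314 = -1170
-60 − 6 = -66;  -314 − 66 = -380;  -1170 − 380 = -1550
-66 − 6 = -72;  -380 − 72 = -452;  -1550 − 452 = -2002

-2002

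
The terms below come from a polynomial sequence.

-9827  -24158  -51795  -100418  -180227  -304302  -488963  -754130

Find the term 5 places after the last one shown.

D1: -14331, -27637, -48623, -79809, -124075, -184661, -265167
D2: -13306, -20986, -31186, -44266, -60586, -80506
D3: -7680, -10200, -13080, -16320, -19920
D4: -2520, -2880, -3240, -3600
D5: -360, -360, -360
The fifth differences are constant (-360).
-3600 − 360 = -3960;  -19920 − 3960 = -23880;  -80506 − 23880 = -104386;  -265167 − 104386 = -369553;  -754130 − 369553 = -1123683
-3960 − 360 = -4320;  -23880 − 4320 = -28200;  -104386 − 28200 = -132586;  -369553 − 132586 = -502139;  -1123683 − 502139 = -1625822
-4320 − 360 = -4680;  -28200 − 4680 = -32880;  -132586 − 32880 = -165466;  -502139 − 165466 = -667605;  -1625822 − 667605 = -2293427
-4680 − 360 = -5040;  -32880 − 5040 = -37920;  -165466 − 37920 = -203386;  -667605 − 203386 = -870991;  -2293427 − 870991 = -3164418
-5040 − 360 = -5400;  -37920 − 5400 = -43320;  -203386 − 43320 = -246706;  -870991 − 246706 = -1117697;  -3164418 − 1117697 = -4282115

-4282115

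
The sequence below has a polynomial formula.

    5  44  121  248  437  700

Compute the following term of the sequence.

1049

First differences: 39  77  127  189  263
Second differences: 38  50  62  74
Third differences: 12  12  12
The third differences are constant (12).
74 + 12 = 86;  263 + 86 = 349;  700 + 349 = 1049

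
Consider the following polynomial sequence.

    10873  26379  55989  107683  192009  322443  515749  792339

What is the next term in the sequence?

1176633

15506  29610  51694  84326  130434  193306  276590
14104  22084  32632  46108  62872  83284
7980  10548  13476  16764  20412
2568  2928  3288  3648
360  360  360
Constant fifth difference = 360, so extend:
3648 + 360 = 4008;  20412 + 4008 = 24420;  83284 + 24420 = 107704;  276590 + 107704 = 384294;  792339 + 384294 = 1176633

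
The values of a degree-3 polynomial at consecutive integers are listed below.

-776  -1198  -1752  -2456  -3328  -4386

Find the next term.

Δ: -422, -554, -704, -872, -1058
Δ²: -132, -150, -168, -186
Δ³: -18, -18, -18
The third differences are constant (-18).
-186 − 18 = -204;  -1058 − 204 = -1262;  -4386 − 1262 = -5648

-5648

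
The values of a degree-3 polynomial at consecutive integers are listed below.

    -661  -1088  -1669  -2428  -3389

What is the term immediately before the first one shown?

-364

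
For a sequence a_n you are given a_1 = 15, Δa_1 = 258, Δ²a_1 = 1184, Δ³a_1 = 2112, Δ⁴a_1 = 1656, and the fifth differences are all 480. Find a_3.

1715

Build the table forward from the leading diagonal:
Fifth differences: 480  480  480
Fourth differences: 1656  2136  2616
Third differences: 2112  3768  5904
Second differences: 1184  3296  7064
First differences: 258  1442  4738
a: 15  273  1715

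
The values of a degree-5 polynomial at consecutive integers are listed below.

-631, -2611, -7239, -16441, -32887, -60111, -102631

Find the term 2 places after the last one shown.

-257271

D1: -1980, -4628, -9202, -16446, -27224, -42520
D2: -2648, -4574, -7244, -10778, -15296
D3: -1926, -2670, -3534, -4518
D4: -744, -864, -984
D5: -120, -120
Constant fifth difference = -120, so extend:
-984 − 120 = -1104;  -4518 − 1104 = -5622;  -15296 − 5622 = -20918;  -42520 − 20918 = -63438;  -102631 − 63438 = -166069
-1104 − 120 = -1224;  -5622 − 1224 = -6846;  -20918 − 6846 = -27764;  -63438 − 27764 = -91202;  -166069 − 91202 = -257271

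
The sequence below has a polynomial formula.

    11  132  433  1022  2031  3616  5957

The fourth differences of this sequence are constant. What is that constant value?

24

D1: 121, 301, 589, 1009, 1585, 2341
D2: 180, 288, 420, 576, 756
D3: 108, 132, 156, 180
D4: 24, 24, 24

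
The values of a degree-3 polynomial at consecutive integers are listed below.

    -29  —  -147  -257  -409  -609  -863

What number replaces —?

Using the last 5 terms:
Δ: -110, -152, -200, -254
Δ²: -42, -48, -54
Δ³: -6, -6
Constant third difference = -6.
Extend backward: -42 + 6 = -36;  -110 + 36 = -74;  -147 + 74 = -73

-73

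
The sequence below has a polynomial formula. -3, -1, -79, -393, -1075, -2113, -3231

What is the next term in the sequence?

-3769

Δ: 2, -78, -314, -682, -1038, -1118
Δ²: -80, -236, -368, -356, -80
Δ³: -156, -132, 12, 276
Δ⁴: 24, 144, 264
Δ⁵: 120, 120
Fifth differences constant at 120.
264 + 120 = 384;  276 + 384 = 660;  -80 + 660 = 580;  -1118 + 580 = -538;  -3231 − 538 = -3769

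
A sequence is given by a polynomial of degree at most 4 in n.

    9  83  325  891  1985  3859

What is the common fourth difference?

48

Δ: 74, 242, 566, 1094, 1874
Δ²: 168, 324, 528, 780
Δ³: 156, 204, 252
Δ⁴: 48, 48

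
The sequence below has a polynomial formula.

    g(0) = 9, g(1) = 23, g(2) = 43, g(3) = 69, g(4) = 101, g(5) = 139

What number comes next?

14, 20, 26, 32, 38
6, 6, 6, 6
Second differences constant at 6.
38 + 6 = 44;  139 + 44 = 183

183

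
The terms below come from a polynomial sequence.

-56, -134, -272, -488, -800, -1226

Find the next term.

First differences: -78, -138, -216, -312, -426
Second differences: -60, -78, -96, -114
Third differences: -18, -18, -18
Third differences constant at -18.
-114 − 18 = -132;  -426 − 132 = -558;  -1226 − 558 = -1784

-1784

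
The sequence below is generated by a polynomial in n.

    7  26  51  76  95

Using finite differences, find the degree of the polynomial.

Δ: 19, 25, 25, 19
Δ²: 6, 0, -6
Δ³: -6, -6
The third differences are constant, so the polynomial has degree 3.

3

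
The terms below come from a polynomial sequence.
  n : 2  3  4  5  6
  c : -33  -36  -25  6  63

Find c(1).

-22

Δ: -3  11  31  57
Δ²: 14  20  26
Δ³: 6  6
The third differences are constant at 6.
Work back: 14 − 6 = 8;  -3 − 8 = -11;  -33 + 11 = -22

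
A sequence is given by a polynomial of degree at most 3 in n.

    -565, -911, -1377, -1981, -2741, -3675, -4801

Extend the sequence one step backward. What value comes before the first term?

-321

-346, -466, -604, -760, -934, -1126
-120, -138, -156, -174, -192
-18, -18, -18, -18
The third differences are constant at -18.
Work back: -120 + 18 = -102;  -346 + 102 = -244;  -565 + 244 = -321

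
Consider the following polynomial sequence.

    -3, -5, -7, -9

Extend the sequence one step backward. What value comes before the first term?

-1

First differences: -2, -2, -2
The first differences are constant at -2.
Work back: -3 + 2 = -1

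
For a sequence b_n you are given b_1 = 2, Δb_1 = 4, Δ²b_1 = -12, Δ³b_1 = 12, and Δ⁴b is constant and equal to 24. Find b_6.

142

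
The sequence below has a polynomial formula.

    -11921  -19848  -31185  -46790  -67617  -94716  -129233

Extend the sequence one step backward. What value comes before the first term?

-6642

First differences: -7927  -11337  -15605  -20827  -27099  -34517
Second differences: -3410  -4268  -5222  -6272  -7418
Third differences: -858  -954  -1050  -1146
Fourth differences: -96  -96  -96
The fourth differences are constant at -96.
Work back: -858 + 96 = -762;  -3410 + 762 = -2648;  -7927 + 2648 = -5279;  -11921 + 5279 = -6642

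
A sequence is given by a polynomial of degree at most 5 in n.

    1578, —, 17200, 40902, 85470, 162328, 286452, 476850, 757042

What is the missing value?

Using the last 7 terms:
23702, 44568, 76858, 124124, 190398, 280192
20866, 32290, 47266, 66274, 89794
11424, 14976, 19008, 23520
3552, 4032, 4512
480, 480
Constant fifth difference = 480.
Extend backward: 3552 − 480 = 3072;  11424 − 3072 = 8352;  20866 − 8352 = 12514;  23702 − 12514 = 11188;  17200 − 11188 = 6012

6012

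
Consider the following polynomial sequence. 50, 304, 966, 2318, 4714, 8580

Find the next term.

Δ: 254, 662, 1352, 2396, 3866
Δ²: 408, 690, 1044, 1470
Δ³: 282, 354, 426
Δ⁴: 72, 72
Fourth differences constant at 72.
426 + 72 = 498;  1470 + 498 = 1968;  3866 + 1968 = 5834;  8580 + 5834 = 14414

14414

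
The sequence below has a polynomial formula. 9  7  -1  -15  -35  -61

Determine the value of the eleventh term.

First differences: -2, -8, -14, -20, -26
Second differences: -6, -6, -6, -6
The second differences are constant (-6).
-26 − 6 = -32;  -61 − 32 = -93
-32 − 6 = -38;  -93 − 38 = -131
-38 − 6 = -44;  -131 − 44 = -175
-44 − 6 = -50;  -175 − 50 = -225
-50 − 6 = -56;  -225 − 56 = -281

-281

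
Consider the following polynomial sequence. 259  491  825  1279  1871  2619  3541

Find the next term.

D1: 232, 334, 454, 592, 748, 922
D2: 102, 120, 138, 156, 174
D3: 18, 18, 18, 18
Third differences constant at 18.
174 + 18 = 192;  922 + 192 = 1114;  3541 + 1114 = 4655

4655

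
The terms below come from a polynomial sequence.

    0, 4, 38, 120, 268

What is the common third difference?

18

First differences: 4, 34, 82, 148
Second differences: 30, 48, 66
Third differences: 18, 18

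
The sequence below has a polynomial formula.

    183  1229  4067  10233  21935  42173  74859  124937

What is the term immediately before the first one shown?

Δ: 1046  2838  6166  11702  20238  32686  50078
Δ²: 1792  3328  5536  8536  12448  17392
Δ³: 1536  2208  3000  3912  4944
Δ⁴: 672  792  912  1032
Δ⁵: 120  120  120
The fifth differences are constant at 120.
Work back: 672 − 120 = 552;  1536 − 552 = 984;  1792 − 984 = 808;  1046 − 808 = 238;  183 − 238 = -55

-55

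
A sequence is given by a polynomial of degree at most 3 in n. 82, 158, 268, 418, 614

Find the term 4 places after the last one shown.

1978

First differences: 76, 110, 150, 196
Second differences: 34, 40, 46
Third differences: 6, 6
Constant third difference = 6, so extend:
46 + 6 = 52;  196 + 52 = 248;  614 + 248 = 862
52 + 6 = 58;  248 + 58 = 306;  862 + 306 = 1168
58 + 6 = 64;  306 + 64 = 370;  1168 + 370 = 1538
64 + 6 = 70;  370 + 70 = 440;  1538 + 440 = 1978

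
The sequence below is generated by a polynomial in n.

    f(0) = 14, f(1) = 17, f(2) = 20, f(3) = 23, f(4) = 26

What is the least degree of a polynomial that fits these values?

1

D1: 3, 3, 3, 3
The first differences are constant, so the polynomial has degree 1.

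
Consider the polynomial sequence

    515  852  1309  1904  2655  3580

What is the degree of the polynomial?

337, 457, 595, 751, 925
120, 138, 156, 174
18, 18, 18
The third differences are constant, so the polynomial has degree 3.

3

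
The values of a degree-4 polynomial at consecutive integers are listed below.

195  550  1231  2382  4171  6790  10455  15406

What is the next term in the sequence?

21907

355  681  1151  1789  2619  3665  4951
326  470  638  830  1046  1286
144  168  192  216  240
24  24  24  24
Fourth differences constant at 24.
240 + 24 = 264;  1286 + 264 = 1550;  4951 + 1550 = 6501;  15406 + 6501 = 21907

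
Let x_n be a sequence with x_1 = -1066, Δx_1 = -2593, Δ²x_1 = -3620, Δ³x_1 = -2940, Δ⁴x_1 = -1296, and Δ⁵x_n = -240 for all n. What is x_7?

Build the table forward from the leading diagonal:
Fifth differences: -240  -240  -240  -240  -240  -240  -240
Fourth differences: -1296  -1536  -1776  -2016  -2256  -2496  -2736
Third differences: -2940  -4236  -5772  -7548  -9564  -11820  -14316
Second differences: -3620  -6560  -10796  -16568  -24116  -33680  -45500
First differences: -2593  -6213  -12773  -23569  -40137  -64253  -97933
x: -1066  -3659  -9872  -22645  -46214  -86351  -150604

-150604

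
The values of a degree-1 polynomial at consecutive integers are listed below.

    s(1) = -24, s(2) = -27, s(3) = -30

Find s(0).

-21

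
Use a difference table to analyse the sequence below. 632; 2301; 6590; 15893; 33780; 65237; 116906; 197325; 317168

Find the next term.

489485

Δ: 1669  4289  9303  17887  31457  51669  80419  119843
Δ²: 2620  5014  8584  13570  20212  28750  39424
Δ³: 2394  3570  4986  6642  8538  10674
Δ⁴: 1176  1416  1656  1896  2136
Δ⁵: 240  240  240  240
Fifth differences constant at 240.
2136 + 240 = 2376;  10674 + 2376 = 13050;  39424 + 13050 = 52474;  119843 + 52474 = 172317;  317168 + 172317 = 489485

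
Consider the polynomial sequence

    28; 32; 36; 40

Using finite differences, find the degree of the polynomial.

First differences: 4, 4, 4
The first differences are constant, so the polynomial has degree 1.

1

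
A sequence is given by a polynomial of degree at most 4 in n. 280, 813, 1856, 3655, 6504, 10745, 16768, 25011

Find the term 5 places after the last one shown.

533, 1043, 1799, 2849, 4241, 6023, 8243
510, 756, 1050, 1392, 1782, 2220
246, 294, 342, 390, 438
48, 48, 48, 48
Constant fourth difference = 48, so extend:
438 + 48 = 486;  2220 + 486 = 2706;  8243 + 2706 = 10949;  25011 + 10949 = 35960
486 + 48 = 534;  2706 + 534 = 3240;  10949 + 3240 = 14189;  35960 + 14189 = 50149
534 + 48 = 582;  3240 + 582 = 3822;  14189 + 3822 = 18011;  50149 + 18011 = 68160
582 + 48 = 630;  3822 + 630 = 4452;  18011 + 4452 = 22463;  68160 + 22463 = 90623
630 + 48 = 678;  4452 + 678 = 5130;  22463 + 5130 = 27593;  90623 + 27593 = 118216

118216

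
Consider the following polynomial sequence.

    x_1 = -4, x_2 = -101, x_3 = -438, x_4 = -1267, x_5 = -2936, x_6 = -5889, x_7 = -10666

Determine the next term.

-17903

Δ: -97 , -337 , -829 , -1669 , -2953 , -4777
Δ²: -240 , -492 , -840 , -1284 , -1824
Δ³: -252 , -348 , -444 , -540
Δ⁴: -96 , -96 , -96
Constant fourth difference = -96, so extend:
-540 − 96 = -636;  -1824 − 636 = -2460;  -4777 − 2460 = -7237;  -10666 − 7237 = -17903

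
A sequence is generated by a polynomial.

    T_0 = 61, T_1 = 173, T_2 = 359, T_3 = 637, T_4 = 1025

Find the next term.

1541

112, 186, 278, 388
74, 92, 110
18, 18
Constant third difference = 18, so extend:
110 + 18 = 128;  388 + 128 = 516;  1025 + 516 = 1541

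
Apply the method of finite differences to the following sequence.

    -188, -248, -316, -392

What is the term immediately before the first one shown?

-60  -68  -76
-8  -8
The second differences are constant at -8.
Work back: -60 + 8 = -52;  -188 + 52 = -136

-136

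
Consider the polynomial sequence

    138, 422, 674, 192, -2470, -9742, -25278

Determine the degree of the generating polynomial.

D1: 284, 252, -482, -2662, -7272, -15536
D2: -32, -734, -2180, -4610, -8264
D3: -702, -1446, -2430, -3654
D4: -744, -984, -1224
D5: -240, -240
The fifth differences are constant, so the polynomial has degree 5.

5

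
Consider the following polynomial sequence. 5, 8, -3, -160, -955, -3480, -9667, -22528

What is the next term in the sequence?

3  -11  -157  -795  -2525  -6187  -12861
-14  -146  -638  -1730  -3662  -6674
-132  -492  -1092  -1932  -3012
-360  -600  -840  -1080
-240  -240  -240
Constant fifth difference = -240, so extend:
-1080 − 240 = -1320;  -3012 − 1320 = -4332;  -6674 − 4332 = -11006;  -12861 − 11006 = -23867;  -22528 − 23867 = -46395

-46395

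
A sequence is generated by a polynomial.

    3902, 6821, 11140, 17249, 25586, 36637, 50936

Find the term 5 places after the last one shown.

193201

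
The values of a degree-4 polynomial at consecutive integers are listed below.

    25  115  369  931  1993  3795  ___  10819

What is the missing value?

6625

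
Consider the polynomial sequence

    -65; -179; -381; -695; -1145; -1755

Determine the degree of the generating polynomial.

3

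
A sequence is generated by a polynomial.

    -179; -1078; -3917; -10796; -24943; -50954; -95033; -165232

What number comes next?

D1: -899 , -2839 , -6879 , -14147 , -26011 , -44079 , -70199
D2: -1940 , -4040 , -7268 , -11864 , -18068 , -26120
D3: -2100 , -3228 , -4596 , -6204 , -8052
D4: -1128 , -1368 , -1608 , -1848
D5: -240 , -240 , -240
Constant fifth difference = -240, so extend:
-1848 − 240 = -2088;  -8052 − 2088 = -10140;  -26120 − 10140 = -36260;  -70199 − 36260 = -106459;  -165232 − 106459 = -271691

-271691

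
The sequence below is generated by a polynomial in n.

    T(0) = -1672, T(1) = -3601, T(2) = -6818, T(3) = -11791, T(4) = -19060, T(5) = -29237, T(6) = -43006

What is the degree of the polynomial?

4

-1929, -3217, -4973, -7269, -10177, -13769
-1288, -1756, -2296, -2908, -3592
-468, -540, -612, -684
-72, -72, -72
The fourth differences are constant, so the polynomial has degree 4.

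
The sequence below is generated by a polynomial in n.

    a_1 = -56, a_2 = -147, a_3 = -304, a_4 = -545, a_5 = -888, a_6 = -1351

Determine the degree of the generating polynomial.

Δ: -91, -157, -241, -343, -463
Δ²: -66, -84, -102, -120
Δ³: -18, -18, -18
The third differences are constant, so the polynomial has degree 3.

3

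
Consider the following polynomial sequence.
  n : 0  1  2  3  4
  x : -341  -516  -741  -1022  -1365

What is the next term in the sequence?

-1776

Δ: -175 , -225 , -281 , -343
Δ²: -50 , -56 , -62
Δ³: -6 , -6
The third differences are constant (-6).
-62 − 6 = -68;  -343 − 68 = -411;  -1365 − 411 = -1776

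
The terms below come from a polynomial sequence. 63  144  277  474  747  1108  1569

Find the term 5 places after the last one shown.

5794

D1: 81, 133, 197, 273, 361, 461
D2: 52, 64, 76, 88, 100
D3: 12, 12, 12, 12
Constant third difference = 12, so extend:
100 + 12 = 112;  461 + 112 = 573;  1569 + 573 = 2142
112 + 12 = 124;  573 + 124 = 697;  2142 + 697 = 2839
124 + 12 = 136;  697 + 136 = 833;  2839 + 833 = 3672
136 + 12 = 148;  833 + 148 = 981;  3672 + 981 = 4653
148 + 12 = 160;  981 + 160 = 1141;  4653 + 1141 = 5794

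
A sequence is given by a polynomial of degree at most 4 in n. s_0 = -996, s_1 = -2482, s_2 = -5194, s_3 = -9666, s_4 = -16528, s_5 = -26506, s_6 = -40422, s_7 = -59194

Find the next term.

D1: -1486, -2712, -4472, -6862, -9978, -13916, -18772
D2: -1226, -1760, -2390, -3116, -3938, -4856
D3: -534, -630, -726, -822, -918
D4: -96, -96, -96, -96
Fourth differences constant at -96.
-918 − 96 = -1014;  -4856 − 1014 = -5870;  -18772 − 5870 = -24642;  -59194 − 24642 = -83836

-83836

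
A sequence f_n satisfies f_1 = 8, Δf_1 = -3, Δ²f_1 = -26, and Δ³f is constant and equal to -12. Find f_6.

Build the table forward from the leading diagonal:
Third differences: -12  -12  -12  -12  -12  -12
Second differences: -26  -38  -50  -62  -74  -86
First differences: -3  -29  -67  -117  -179  -253
f: 8  5  -24  -91  -208  -387

-387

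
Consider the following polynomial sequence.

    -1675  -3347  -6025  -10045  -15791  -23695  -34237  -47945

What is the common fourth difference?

First differences: -1672, -2678, -4020, -5746, -7904, -10542, -13708
Second differences: -1006, -1342, -1726, -2158, -2638, -3166
Third differences: -336, -384, -432, -480, -528
Fourth differences: -48, -48, -48, -48

-48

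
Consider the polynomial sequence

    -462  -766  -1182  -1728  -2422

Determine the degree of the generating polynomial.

-304, -416, -546, -694
-112, -130, -148
-18, -18
The third differences are constant, so the polynomial has degree 3.

3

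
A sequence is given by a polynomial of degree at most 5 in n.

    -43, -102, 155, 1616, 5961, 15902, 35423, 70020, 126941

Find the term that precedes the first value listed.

Δ: -59  257  1461  4345  9941  19521  34597  56921
Δ²: 316  1204  2884  5596  9580  15076  22324
Δ³: 888  1680  2712  3984  5496  7248
Δ⁴: 792  1032  1272  1512  1752
Δ⁵: 240  240  240  240
The fifth differences are constant at 240.
Work back: 792 − 240 = 552;  888 − 552 = 336;  316 − 336 = -20;  -59 + 20 = -39;  -43 + 39 = -4

-4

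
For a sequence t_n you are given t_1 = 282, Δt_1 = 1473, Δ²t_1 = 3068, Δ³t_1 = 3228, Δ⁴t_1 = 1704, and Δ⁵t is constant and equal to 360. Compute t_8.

255201

Build the table forward from the leading diagonal:
D5: 360  360  360  360  360  360  360  360
D4: 1704  2064  2424  2784  3144  3504  3864  4224
D3: 3228  4932  6996  9420  12204  15348  18852  22716
D2: 3068  6296  11228  18224  27644  39848  55196  74048
D1: 1473  4541  10837  22065  40289  67933  107781  162977
t: 282  1755  6296  17133  39198  79487  147420  255201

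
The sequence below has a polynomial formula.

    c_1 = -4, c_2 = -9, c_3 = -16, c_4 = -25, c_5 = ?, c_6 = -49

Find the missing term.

-36

Using the first 4 terms:
D1: -5  -7  -9
D2: -2  -2
Constant second difference = -2.
Extend forward: -9 − 2 = -11;  -25 − 11 = -36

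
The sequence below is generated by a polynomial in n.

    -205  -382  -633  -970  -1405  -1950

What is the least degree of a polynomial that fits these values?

3

First differences: -177, -251, -337, -435, -545
Second differences: -74, -86, -98, -110
Third differences: -12, -12, -12
The third differences are constant, so the polynomial has degree 3.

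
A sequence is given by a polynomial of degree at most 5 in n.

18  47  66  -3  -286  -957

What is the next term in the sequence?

-2238

D1: 29, 19, -69, -283, -671
D2: -10, -88, -214, -388
D3: -78, -126, -174
D4: -48, -48
The fourth differences are constant (-48).
-174 − 48 = -222;  -388 − 222 = -610;  -671 − 610 = -1281;  -957 − 1281 = -2238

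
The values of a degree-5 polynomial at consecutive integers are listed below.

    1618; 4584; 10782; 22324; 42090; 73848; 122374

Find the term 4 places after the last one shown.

621678

D1: 2966, 6198, 11542, 19766, 31758, 48526
D2: 3232, 5344, 8224, 11992, 16768
D3: 2112, 2880, 3768, 4776
D4: 768, 888, 1008
D5: 120, 120
Constant fifth difference = 120, so extend:
1008 + 120 = 1128;  4776 + 1128 = 5904;  16768 + 5904 = 22672;  48526 + 22672 = 71198;  122374 + 71198 = 193572
1128 + 120 = 1248;  5904 + 1248 = 7152;  22672 + 7152 = 29824;  71198 + 29824 = 101022;  193572 + 101022 = 294594
1248 + 120 = 1368;  7152 + 1368 = 8520;  29824 + 8520 = 38344;  101022 + 38344 = 139366;  294594 + 139366 = 433960
1368 + 120 = 1488;  8520 + 1488 = 10008;  38344 + 10008 = 48352;  139366 + 48352 = 187718;  433960 + 187718 = 621678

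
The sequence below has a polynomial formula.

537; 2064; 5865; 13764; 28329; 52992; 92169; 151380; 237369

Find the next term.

358224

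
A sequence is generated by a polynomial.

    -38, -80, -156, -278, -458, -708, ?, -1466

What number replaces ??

Using the first 6 terms:
First differences: -42  -76  -122  -180  -250
Second differences: -34  -46  -58  -70
Third differences: -12  -12  -12
Constant third difference = -12.
Extend forward: -70 − 12 = -82;  -250 − 82 = -332;  -708 − 332 = -1040

-1040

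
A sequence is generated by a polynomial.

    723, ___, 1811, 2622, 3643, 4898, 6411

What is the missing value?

1186

Using the last 5 terms:
First differences: 811  1021  1255  1513
Second differences: 210  234  258
Third differences: 24  24
Constant third difference = 24.
Extend backward: 210 − 24 = 186;  811 − 186 = 625;  1811 − 625 = 1186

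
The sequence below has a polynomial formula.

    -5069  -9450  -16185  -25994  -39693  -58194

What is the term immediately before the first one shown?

-2418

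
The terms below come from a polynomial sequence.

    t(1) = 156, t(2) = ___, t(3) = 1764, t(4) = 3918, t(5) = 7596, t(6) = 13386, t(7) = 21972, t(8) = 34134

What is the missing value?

642

Using the last 6 terms:
Δ: 2154, 3678, 5790, 8586, 12162
Δ²: 1524, 2112, 2796, 3576
Δ³: 588, 684, 780
Δ⁴: 96, 96
Constant fourth difference = 96.
Extend backward: 588 − 96 = 492;  1524 − 492 = 1032;  2154 − 1032 = 1122;  1764 − 1122 = 642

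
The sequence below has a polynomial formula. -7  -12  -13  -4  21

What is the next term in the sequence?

68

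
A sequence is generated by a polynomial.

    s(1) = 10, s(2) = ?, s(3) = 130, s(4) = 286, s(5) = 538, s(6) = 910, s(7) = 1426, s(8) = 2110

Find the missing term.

46

Using the last 6 terms:
156  252  372  516  684
96  120  144  168
24  24  24
Constant third difference = 24.
Extend backward: 96 − 24 = 72;  156 − 72 = 84;  130 − 84 = 46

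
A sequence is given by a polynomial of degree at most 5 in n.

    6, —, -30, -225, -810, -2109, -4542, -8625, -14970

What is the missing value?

3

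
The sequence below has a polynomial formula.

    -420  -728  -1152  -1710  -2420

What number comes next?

-3300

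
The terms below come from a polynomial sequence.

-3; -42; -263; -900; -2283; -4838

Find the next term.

-9087

-39, -221, -637, -1383, -2555
-182, -416, -746, -1172
-234, -330, -426
-96, -96
Fourth differences constant at -96.
-426 − 96 = -522;  -1172 − 522 = -1694;  -2555 − 1694 = -4249;  -4838 − 4249 = -9087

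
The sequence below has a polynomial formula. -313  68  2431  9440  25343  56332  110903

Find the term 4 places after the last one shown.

D1: 381  2363  7009  15903  30989  54571
D2: 1982  4646  8894  15086  23582
D3: 2664  4248  6192  8496
D4: 1584  1944  2304
D5: 360  360
Constant fifth difference = 360, so extend:
2304 + 360 = 2664;  8496 + 2664 = 11160;  23582 + 11160 = 34742;  54571 + 34742 = 89313;  110903 + 89313 = 200216
2664 + 360 = 3024;  11160 + 3024 = 14184;  34742 + 14184 = 48926;  89313 + 48926 = 138239;  200216 + 138239 = 338455
3024 + 360 = 3384;  14184 + 3384 = 17568;  48926 + 17568 = 66494;  138239 + 66494 = 204733;  338455 + 204733 = 543188
3384 + 360 = 3744;  17568 + 3744 = 21312;  66494 + 21312 = 87806;  204733 + 87806 = 292539;  543188 + 292539 = 835727

835727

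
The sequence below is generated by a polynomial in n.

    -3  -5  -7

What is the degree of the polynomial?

1

-2, -2
The first differences are constant, so the polynomial has degree 1.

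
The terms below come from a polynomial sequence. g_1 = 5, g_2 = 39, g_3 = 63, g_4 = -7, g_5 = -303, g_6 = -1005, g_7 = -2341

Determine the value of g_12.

Δ: 34, 24, -70, -296, -702, -1336
Δ²: -10, -94, -226, -406, -634
Δ³: -84, -132, -180, -228
Δ⁴: -48, -48, -48
Constant fourth difference = -48, so extend:
-228 − 48 = -276;  -634 − 276 = -910;  -1336 − 910 = -2246;  -2341 − 2246 = -4587
-276 − 48 = -324;  -910 − 324 = -1234;  -2246 − 1234 = -3480;  -4587 − 3480 = -8067
-324 − 48 = -372;  -1234 − 372 = -1606;  -3480 − 1606 = -5086;  -8067 − 5086 = -13153
-372 − 48 = -420;  -1606 − 420 = -2026;  -5086 − 2026 = -7112;  -13153 − 7112 = -20265
-420 − 48 = -468;  -2026 − 468 = -2494;  -7112 − 2494 = -9606;  -20265 − 9606 = -29871

-29871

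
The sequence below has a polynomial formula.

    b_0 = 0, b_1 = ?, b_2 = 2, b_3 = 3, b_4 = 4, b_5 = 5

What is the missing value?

1

Using the last 4 terms:
Δ: 1, 1, 1
Constant first difference = 1.
Extend backward: 2 − 1 = 1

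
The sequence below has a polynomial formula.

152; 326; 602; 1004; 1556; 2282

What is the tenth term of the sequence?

7406

D1: 174  276  402  552  726
D2: 102  126  150  174
D3: 24  24  24
The third differences are constant (24).
174 + 24 = 198;  726 + 198 = 924;  2282 + 924 = 3206
198 + 24 = 222;  924 + 222 = 1146;  3206 + 1146 = 4352
222 + 24 = 246;  1146 + 246 = 1392;  4352 + 1392 = 5744
246 + 24 = 270;  1392 + 270 = 1662;  5744 + 1662 = 7406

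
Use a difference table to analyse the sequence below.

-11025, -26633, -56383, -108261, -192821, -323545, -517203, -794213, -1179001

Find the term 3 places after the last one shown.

-15608  -29750  -51878  -84560  -130724  -193658  -277010  -384788
-14142  -22128  -32682  -46164  -62934  -83352  -107778
-7986  -10554  -13482  -16770  -20418  -24426
-2568  -2928  -3288  -3648  -4008
-360  -360  -360  -360
Constant fifth difference = -360, so extend:
-4008 − 360 = -4368;  -24426 − 4368 = -28794;  -107778 − 28794 = -136572;  -384788 − 136572 = -521360;  -1179001 − 521360 = -1700361
-4368 − 360 = -4728;  -28794 − 4728 = -33522;  -136572 − 33522 = -170094;  -521360 − 170094 = -691454;  -1700361 − 691454 = -2391815
-4728 − 360 = -5088;  -33522 − 5088 = -38610;  -170094 − 38610 = -208704;  -691454 − 208704 = -900158;  -2391815 − 900158 = -3291973

-3291973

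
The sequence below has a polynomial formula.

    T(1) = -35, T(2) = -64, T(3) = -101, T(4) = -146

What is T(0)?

First differences: -29, -37, -45
Second differences: -8, -8
The second differences are constant at -8.
Work back: -29 + 8 = -21;  -35 + 21 = -14

-14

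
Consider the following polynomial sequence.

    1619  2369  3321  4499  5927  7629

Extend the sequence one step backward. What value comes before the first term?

750, 952, 1178, 1428, 1702
202, 226, 250, 274
24, 24, 24
The third differences are constant at 24.
Work back: 202 − 24 = 178;  750 − 178 = 572;  1619 − 572 = 1047

1047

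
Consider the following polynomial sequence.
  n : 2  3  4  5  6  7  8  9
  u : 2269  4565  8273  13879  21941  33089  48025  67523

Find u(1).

2296, 3708, 5606, 8062, 11148, 14936, 19498
1412, 1898, 2456, 3086, 3788, 4562
486, 558, 630, 702, 774
72, 72, 72, 72
The fourth differences are constant at 72.
Work back: 486 − 72 = 414;  1412 − 414 = 998;  2296 − 998 = 1298;  2269 − 1298 = 971

971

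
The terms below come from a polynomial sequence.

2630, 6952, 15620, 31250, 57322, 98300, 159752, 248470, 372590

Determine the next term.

541712

First differences: 4322, 8668, 15630, 26072, 40978, 61452, 88718, 124120
Second differences: 4346, 6962, 10442, 14906, 20474, 27266, 35402
Third differences: 2616, 3480, 4464, 5568, 6792, 8136
Fourth differences: 864, 984, 1104, 1224, 1344
Fifth differences: 120, 120, 120, 120
The fifth differences are constant (120).
1344 + 120 = 1464;  8136 + 1464 = 9600;  35402 + 9600 = 45002;  124120 + 45002 = 169122;  372590 + 169122 = 541712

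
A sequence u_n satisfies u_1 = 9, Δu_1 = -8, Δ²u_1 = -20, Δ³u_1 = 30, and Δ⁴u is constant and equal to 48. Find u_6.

Build the table forward from the leading diagonal:
Fourth differences: 48, 48, 48, 48, 48, 48
Third differences: 30, 78, 126, 174, 222, 270
Second differences: -20, 10, 88, 214, 388, 610
First differences: -8, -28, -18, 70, 284, 672
u: 9, 1, -27, -45, 25, 309

309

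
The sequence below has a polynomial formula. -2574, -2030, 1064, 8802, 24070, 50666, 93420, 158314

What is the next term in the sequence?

252602

D1: 544  3094  7738  15268  26596  42754  64894
D2: 2550  4644  7530  11328  16158  22140
D3: 2094  2886  3798  4830  5982
D4: 792  912  1032  1152
D5: 120  120  120
The fifth differences are constant (120).
1152 + 120 = 1272;  5982 + 1272 = 7254;  22140 + 7254 = 29394;  64894 + 29394 = 94288;  158314 + 94288 = 252602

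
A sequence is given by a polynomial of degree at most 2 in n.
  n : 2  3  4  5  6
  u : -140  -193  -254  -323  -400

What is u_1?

-95

Δ: -53  -61  -69  -77
Δ²: -8  -8  -8
The second differences are constant at -8.
Work back: -53 + 8 = -45;  -140 + 45 = -95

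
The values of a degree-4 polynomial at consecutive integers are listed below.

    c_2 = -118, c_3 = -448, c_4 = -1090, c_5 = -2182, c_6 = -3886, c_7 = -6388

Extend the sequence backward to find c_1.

Δ: -330  -642  -1092  -1704  -2502
Δ²: -312  -450  -612  -798
Δ³: -138  -162  -186
Δ⁴: -24  -24
The fourth differences are constant at -24.
Work back: -138 + 24 = -114;  -312 + 114 = -198;  -330 + 198 = -132;  -118 + 132 = 14

14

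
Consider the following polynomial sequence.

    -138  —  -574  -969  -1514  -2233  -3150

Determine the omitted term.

-305

Using the last 5 terms:
-395, -545, -719, -917
-150, -174, -198
-24, -24
Constant third difference = -24.
Extend backward: -150 + 24 = -126;  -395 + 126 = -269;  -574 + 269 = -305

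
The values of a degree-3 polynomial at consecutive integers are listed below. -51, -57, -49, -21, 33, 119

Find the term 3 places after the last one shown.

629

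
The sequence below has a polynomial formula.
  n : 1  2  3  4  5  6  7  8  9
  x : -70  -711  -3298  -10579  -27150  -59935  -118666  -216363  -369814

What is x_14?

Δ: -641 , -2587 , -7281 , -16571 , -32785 , -58731 , -97697 , -153451
Δ²: -1946 , -4694 , -9290 , -16214 , -25946 , -38966 , -55754
Δ³: -2748 , -4596 , -6924 , -9732 , -13020 , -16788
Δ⁴: -1848 , -2328 , -2808 , -3288 , -3768
Δ⁵: -480 , -480 , -480 , -480
The fifth differences are constant (-480).
-3768 − 480 = -4248;  -16788 − 4248 = -21036;  -55754 − 21036 = -76790;  -153451 − 76790 = -230241;  -369814 − 230241 = -600055
-4248 − 480 = -4728;  -21036 − 4728 = -25764;  -76790 − 25764 = -102554;  -230241 − 102554 = -332795;  -600055 − 332795 = -932850
-4728 − 480 = -5208;  -25764 − 5208 = -30972;  -102554 − 30972 = -133526;  -332795 − 133526 = -466321;  -932850 − 466321 = -1399171
-5208 − 480 = -5688;  -30972 − 5688 = -36660;  -133526 − 36660 = -170186;  -466321 − 170186 = -636507;  -1399171 − 636507 = -2035678
-5688 − 480 = -6168;  -36660 − 6168 = -42828;  -170186 − 42828 = -213014;  -636507 − 213014 = -849521;  -2035678 − 849521 = -2885199

-2885199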